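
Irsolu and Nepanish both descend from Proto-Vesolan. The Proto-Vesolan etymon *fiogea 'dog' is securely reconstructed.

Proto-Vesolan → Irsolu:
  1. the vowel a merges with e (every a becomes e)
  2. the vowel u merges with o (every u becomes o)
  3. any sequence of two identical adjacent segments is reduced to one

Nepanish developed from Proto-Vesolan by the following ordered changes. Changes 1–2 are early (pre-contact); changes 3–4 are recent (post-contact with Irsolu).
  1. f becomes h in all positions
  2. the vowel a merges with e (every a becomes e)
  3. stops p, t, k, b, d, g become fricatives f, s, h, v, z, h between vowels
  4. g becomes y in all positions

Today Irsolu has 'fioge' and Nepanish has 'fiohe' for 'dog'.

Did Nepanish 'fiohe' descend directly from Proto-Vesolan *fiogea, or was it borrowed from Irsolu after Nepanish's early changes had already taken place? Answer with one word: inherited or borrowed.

If inherited, *fiogea would pass through all of Nepanish's changes:
Nepanish: *fiogea
  fiogea → hiogea   [unconditioned shift]
  hiogea → hiogee   [vowel merger]
  hiogee → hiohee   [intervocalic lenition]
  hiohee (rule 4 does not apply)
  giving Nepanish hiohee.
If borrowed from Irsolu 'fioge' after the early changes, it would undergo only the recent ones:
  rule 3 (intervocalic lenition): fioge → fiohe
  rule 4 (unconditioned shift): no change (fiohe)
  ⇒ as a loan: fiohe
Nepanish 'fiohe' matches the loan outcome 'fiohe', not the inherited 'hiohee' — it skipped the early Nepanish changes, so it was borrowed from Irsolu.

borrowed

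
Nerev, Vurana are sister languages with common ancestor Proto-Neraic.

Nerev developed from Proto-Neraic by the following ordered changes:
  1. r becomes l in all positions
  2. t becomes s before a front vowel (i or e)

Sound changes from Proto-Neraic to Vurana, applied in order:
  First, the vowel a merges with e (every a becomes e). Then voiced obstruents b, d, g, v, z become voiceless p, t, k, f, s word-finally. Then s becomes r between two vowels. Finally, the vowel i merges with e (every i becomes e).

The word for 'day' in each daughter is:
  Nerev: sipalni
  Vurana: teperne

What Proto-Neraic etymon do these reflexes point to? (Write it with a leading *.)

Position 5: Nerev has l, Vurana has r. Taking the neighbouring segments as reconstructed: Nerev l could go back to *l or *r; Vurana r can only go back to *r — the one source consistent with every daughter is *r.
Position 2: Nerev has i, Vurana has e. Nerev preserves i here (none of its changes turn any other segment into i), so the proto-segment is *i.
This points to *tiparni. Verify forward in each daughter:
Nerev: *tiparni > tipalni > sipalni  (by unconditioned shift, palatalisation)
Vurana: *tiparni
  tiparni → tiperni   [vowel merger]
  tiperni (rule 2 does not apply)
  tiperni (rule 3 does not apply)
  tiperni → teperne   [vowel merger]
  giving Vurana teperne.
Only *tiparni yields all of Nerev sipalni, Vurana teperne.

*tiparni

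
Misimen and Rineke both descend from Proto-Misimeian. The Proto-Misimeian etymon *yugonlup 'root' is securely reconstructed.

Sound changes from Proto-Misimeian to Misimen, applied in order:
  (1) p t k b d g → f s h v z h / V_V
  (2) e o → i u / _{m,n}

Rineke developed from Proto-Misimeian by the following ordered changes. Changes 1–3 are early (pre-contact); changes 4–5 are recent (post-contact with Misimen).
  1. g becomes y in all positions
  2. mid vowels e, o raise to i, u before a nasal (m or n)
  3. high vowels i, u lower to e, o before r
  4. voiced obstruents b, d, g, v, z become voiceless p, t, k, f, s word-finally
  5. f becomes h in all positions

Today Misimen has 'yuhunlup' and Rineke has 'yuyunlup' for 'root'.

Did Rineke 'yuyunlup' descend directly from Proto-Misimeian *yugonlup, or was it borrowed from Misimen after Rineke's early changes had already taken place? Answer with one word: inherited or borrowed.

inherited

If inherited, *yugonlup would pass through all of Rineke's changes:
Rineke: start from *yugonlup.
  rule 1 (unconditioned shift): yugonlup → yuyonlup
  rule 2 (pre-nasal raising): yuyonlup → yuyunlup
  rule 3: no change — yuyunlup
  rule 4: no change — yuyunlup
  rule 5: no change — yuyunlup
  ⇒ Rineke yuyunlup
If borrowed from Misimen 'yuhunlup' after the early changes, it would undergo only the recent ones:
  rule 4 (final devoicing): no change (yuhunlup)
  rule 5 (unconditioned shift): no change (yuhunlup)
  ⇒ as a loan: yuhunlup
Rineke 'yuyunlup' matches the inherited outcome exactly, so it is an inherited cognate, not a loan.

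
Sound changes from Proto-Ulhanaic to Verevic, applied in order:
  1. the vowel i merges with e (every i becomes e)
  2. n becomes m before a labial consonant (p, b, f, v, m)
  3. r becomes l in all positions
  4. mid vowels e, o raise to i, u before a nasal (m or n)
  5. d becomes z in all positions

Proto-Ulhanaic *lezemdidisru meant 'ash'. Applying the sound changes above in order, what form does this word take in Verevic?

Verevic: start from *lezemdidisru.
  rule 1 (vowel merger): lezemdidisru → lezemdedesru
  rule 2: no change — lezemdedesru
  rule 3 (unconditioned shift): lezemdedesru → lezemdedeslu
  rule 4 (pre-nasal raising): lezemdedeslu → lezimdedeslu
  rule 5 (unconditioned shift): lezimdedeslu → lezimzezeslu
  ⇒ Verevic lezimzezeslu

lezimzezeslu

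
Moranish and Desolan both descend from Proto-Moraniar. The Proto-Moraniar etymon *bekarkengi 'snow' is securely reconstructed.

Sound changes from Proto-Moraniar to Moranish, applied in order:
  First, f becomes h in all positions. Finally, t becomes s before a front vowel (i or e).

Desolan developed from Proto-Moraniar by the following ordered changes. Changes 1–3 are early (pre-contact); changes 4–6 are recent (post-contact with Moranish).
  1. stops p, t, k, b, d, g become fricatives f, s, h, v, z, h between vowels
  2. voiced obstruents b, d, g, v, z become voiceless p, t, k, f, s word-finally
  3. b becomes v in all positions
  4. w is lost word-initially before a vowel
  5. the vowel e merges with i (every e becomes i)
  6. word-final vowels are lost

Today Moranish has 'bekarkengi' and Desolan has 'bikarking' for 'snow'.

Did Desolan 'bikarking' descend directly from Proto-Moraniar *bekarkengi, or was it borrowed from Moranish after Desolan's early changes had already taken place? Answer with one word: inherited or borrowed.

borrowed

If inherited, *bekarkengi would pass through all of Desolan's changes:
Desolan: start from *bekarkengi.
  rule 1 (intervocalic lenition): bekarkengi → beharkengi
  rule 2: no change — beharkengi
  rule 3 (unconditioned shift): beharkengi → veharkengi
  rule 4: no change — veharkengi
  rule 5 (vowel merger): veharkengi → viharkingi
  rule 6 (apocope): viharkingi → viharking
  ⇒ Desolan viharking
If borrowed from Moranish 'bekarkengi' after the early changes, it would undergo only the recent ones:
  rule 4 (glide loss): no change (bekarkengi)
  rule 5 (vowel merger): bekarkengi → bikarkingi
  rule 6 (apocope): bikarkingi → bikarking
  ⇒ as a loan: bikarking
Desolan 'bikarking' matches the loan outcome 'bikarking', not the inherited 'viharking' — it skipped the early Desolan changes, so it was borrowed from Moranish.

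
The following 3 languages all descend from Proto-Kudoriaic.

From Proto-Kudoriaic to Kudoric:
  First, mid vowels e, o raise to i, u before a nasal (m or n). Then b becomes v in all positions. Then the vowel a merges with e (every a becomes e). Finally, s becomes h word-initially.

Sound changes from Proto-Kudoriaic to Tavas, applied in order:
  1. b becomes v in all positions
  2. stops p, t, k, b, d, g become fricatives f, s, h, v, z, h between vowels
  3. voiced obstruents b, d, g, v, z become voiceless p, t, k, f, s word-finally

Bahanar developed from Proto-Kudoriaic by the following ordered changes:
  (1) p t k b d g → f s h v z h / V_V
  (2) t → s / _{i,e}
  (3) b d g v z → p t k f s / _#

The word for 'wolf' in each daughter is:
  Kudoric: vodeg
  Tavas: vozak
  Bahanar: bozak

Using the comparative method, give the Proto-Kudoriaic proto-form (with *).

*bodag

Position 4: Kudoric has e, Tavas has a, Bahanar has a. Tavas preserves a here (none of its changes turn any other segment into a), so the proto-segment is *a.
Position 3: Kudoric has d, Tavas has z, Bahanar has z. Kudoric preserves d here (none of its changes turn any other segment into d), so the proto-segment is *d.
Position 1: Kudoric has v, Tavas has v, Bahanar has b. Bahanar preserves b here (none of its changes turn any other segment into b), so the proto-segment is *b.
Continuing position by position gives *bodag; check it forward:
Kudoric: start from *bodag.
  rule 1: no change — bodag
  rule 2 (unconditioned shift): bodag → vodag
  rule 3 (vowel merger): vodag → vodeg
  rule 4: no change — vodeg
  ⇒ Kudoric vodeg
Tavas: start from *bodag.
  rule 1 (unconditioned shift): bodag → vodag
  rule 2 (intervocalic lenition): vodag → vozag
  rule 3 (final devoicing): vozag → vozak
  ⇒ Tavas vozak
Bahanar: *bodag > bozag > bozak  (by intervocalic lenition, final devoicing)
Only *bodag yields all of Kudoric vodeg, Tavas vozak, Bahanar bozak.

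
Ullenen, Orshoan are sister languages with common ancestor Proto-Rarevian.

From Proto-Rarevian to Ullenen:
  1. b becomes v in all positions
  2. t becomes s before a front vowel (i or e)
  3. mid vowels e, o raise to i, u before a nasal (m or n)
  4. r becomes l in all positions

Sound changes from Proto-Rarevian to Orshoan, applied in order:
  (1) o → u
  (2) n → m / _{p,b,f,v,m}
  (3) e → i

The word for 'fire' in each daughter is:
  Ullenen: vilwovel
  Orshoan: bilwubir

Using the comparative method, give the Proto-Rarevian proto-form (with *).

*bilwober

Position 7: Ullenen has e, Orshoan has i. Ullenen preserves e here (none of its changes turn any other segment into e), so the proto-segment is *e.
Position 8: Ullenen has l, Orshoan has r. Orshoan preserves r here (none of its changes turn any other segment into r), so the proto-segment is *r.
Position 5: Ullenen has o, Orshoan has u. Ullenen preserves o here (none of its changes turn any other segment into o), so the proto-segment is *o.
Continuing position by position gives *bilwober; check it forward:
Ullenen: start from *bilwober.
  rule 1 (unconditioned shift): bilwober → vilwover
  rule 2: no change — vilwover
  rule 3: no change — vilwover
  rule 4 (unconditioned shift): vilwover → vilwovel
  ⇒ Ullenen vilwovel
Orshoan: *bilwober
  bilwober → bilwuber   [vowel merger]
  bilwuber (rule 2 does not apply)
  bilwuber → bilwubir   [vowel merger]
  giving Orshoan bilwubir.
Only *bilwober yields all of Ullenen vilwovel, Orshoan bilwubir.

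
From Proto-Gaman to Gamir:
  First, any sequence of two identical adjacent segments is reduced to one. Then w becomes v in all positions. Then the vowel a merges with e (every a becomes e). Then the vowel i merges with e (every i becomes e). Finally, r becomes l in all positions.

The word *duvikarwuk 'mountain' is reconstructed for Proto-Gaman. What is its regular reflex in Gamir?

duvekelvuk

Gamir: start from *duvikarwuk.
  rule 1: no change — duvikarwuk
  rule 2 (unconditioned shift): duvikarwuk → duvikarvuk
  rule 3 (vowel merger): duvikarvuk → duvikervuk
  rule 4 (vowel merger): duvikervuk → duvekervuk
  rule 5 (unconditioned shift): duvekervuk → duvekelvuk
  ⇒ Gamir duvekelvuk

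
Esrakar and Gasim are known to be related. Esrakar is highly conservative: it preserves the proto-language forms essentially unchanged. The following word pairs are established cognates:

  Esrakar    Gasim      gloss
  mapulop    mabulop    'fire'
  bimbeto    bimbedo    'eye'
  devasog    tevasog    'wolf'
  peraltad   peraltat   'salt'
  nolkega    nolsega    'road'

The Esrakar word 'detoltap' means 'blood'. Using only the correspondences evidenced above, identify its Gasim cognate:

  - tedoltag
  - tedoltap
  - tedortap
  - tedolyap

devasog ~ tevasog — Esrakar d corresponds to Gasim t word-initially before a front vowel.
bimbeto ~ bimbedo — Esrakar t corresponds to Gasim d between vowels (before a back vowel).
Applying these to Esrakar 'detoltap':
  detoltap → tetoltap   (d→t word-initially before a front vowel)
  tetoltap → tedoltap   (t→d between vowels (before a back vowel))
So the Gasim cognate is 'tedoltap'.

tedoltap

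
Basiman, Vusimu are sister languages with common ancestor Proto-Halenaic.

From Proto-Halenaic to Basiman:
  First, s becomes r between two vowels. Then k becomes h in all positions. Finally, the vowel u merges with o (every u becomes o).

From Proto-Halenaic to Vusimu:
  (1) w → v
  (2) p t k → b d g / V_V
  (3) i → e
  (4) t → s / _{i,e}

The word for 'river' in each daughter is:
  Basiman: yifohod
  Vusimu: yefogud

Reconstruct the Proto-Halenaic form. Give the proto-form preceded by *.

*yifokud

Position 2: Basiman has i, Vusimu has e. Basiman preserves i here (none of its changes turn any other segment into i), so the proto-segment is *i.
Position 6: Basiman has o, Vusimu has u. Vusimu preserves u here (none of its changes turn any other segment into u), so the proto-segment is *u.
This points to *yifokud. Verify forward in each daughter:
Basiman: start from *yifokud.
  rule 1: no change — yifokud
  rule 2 (unconditioned shift): yifokud → yifohud
  rule 3 (vowel merger): yifohud → yifohod
  ⇒ Basiman yifohod
Vusimu: start from *yifokud.
  rule 1: no change — yifokud
  rule 2 (intervocalic voicing): yifokud → yifogud
  rule 3 (vowel merger): yifogud → yefogud
  rule 4: no change — yefogud
  ⇒ Vusimu yefogud
Only *yifokud yields all of Basiman yifohod, Vusimu yefogud.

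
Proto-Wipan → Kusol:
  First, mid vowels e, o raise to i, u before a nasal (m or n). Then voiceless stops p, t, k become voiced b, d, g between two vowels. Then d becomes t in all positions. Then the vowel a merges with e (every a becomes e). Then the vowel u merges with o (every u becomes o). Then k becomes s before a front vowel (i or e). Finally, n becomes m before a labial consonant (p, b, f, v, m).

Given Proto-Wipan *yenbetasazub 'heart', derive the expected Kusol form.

Kusol: *yenbetasazub
  yenbetasazub → yinbetasazub   [pre-nasal raising]
  yinbetasazub → yinbedasazub   [intervocalic voicing]
  yinbedasazub → yinbetasazub   [unconditioned shift]
  yinbetasazub → yinbetesezub   [vowel merger]
  yinbetesezub → yinbetesezob   [vowel merger]
  yinbetesezob (rule 6 does not apply)
  yinbetesezob → yimbetesezob   [nasal place assimilation]
  giving Kusol yimbetesezob.

yimbetesezob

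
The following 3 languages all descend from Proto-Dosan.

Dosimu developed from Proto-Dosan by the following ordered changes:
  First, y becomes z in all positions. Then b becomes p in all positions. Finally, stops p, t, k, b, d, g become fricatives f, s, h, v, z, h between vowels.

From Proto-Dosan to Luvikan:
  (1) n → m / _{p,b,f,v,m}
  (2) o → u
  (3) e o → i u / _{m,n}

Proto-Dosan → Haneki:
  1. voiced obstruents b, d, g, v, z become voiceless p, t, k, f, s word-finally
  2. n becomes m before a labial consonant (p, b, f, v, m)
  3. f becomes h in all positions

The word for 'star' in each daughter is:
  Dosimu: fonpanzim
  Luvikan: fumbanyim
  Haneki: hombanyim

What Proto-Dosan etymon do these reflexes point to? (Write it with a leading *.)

Position 2: Dosimu has o, Luvikan has u, Haneki has o. Dosimu preserves o here (none of its changes turn any other segment into o), so the proto-segment is *o.
Position 1: Dosimu has f, Luvikan has f, Haneki has h. Luvikan preserves f here (none of its changes turn any other segment into f), so the proto-segment is *f.
This points to *fonbanyim. Verify forward in each daughter:
Dosimu: *fonbanyim
  fonbanyim → fonbanzim   [unconditioned shift]
  fonbanzim → fonpanzim   [unconditioned shift]
  fonpanzim (rule 3 does not apply)
  giving Dosimu fonpanzim.
Luvikan: *fonbanyim > fombanyim > fumbanyim  (by nasal place assimilation, vowel merger)
Haneki: start from *fonbanyim.
  rule 1: no change — fonbanyim
  rule 2 (nasal place assimilation): fonbanyim → fombanyim
  rule 3 (unconditioned shift): fombanyim → hombanyim
  ⇒ Haneki hombanyim
*fonbanyim is the unique common source.

*fonbanyim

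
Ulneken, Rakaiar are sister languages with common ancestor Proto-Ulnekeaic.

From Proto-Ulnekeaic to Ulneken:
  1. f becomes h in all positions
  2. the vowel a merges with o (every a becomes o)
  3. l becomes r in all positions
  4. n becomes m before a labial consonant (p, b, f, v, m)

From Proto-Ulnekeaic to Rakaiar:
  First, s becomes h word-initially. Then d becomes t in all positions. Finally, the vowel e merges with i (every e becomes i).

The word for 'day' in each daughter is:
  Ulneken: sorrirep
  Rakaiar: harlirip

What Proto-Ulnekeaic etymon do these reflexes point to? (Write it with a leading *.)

*sarlirep

Position 7: Ulneken has e, Rakaiar has i. Ulneken preserves e here (none of its changes turn any other segment into e), so the proto-segment is *e.
Position 4: Ulneken has r, Rakaiar has l. Rakaiar preserves l here (none of its changes turn any other segment into l), so the proto-segment is *l.
Continuing position by position gives *sarlirep; check it forward:
Ulneken: *sarlirep
  sarlirep (rule 1 does not apply)
  sarlirep → sorlirep   [vowel merger]
  sorlirep → sorrirep   [unconditioned shift]
  sorrirep (rule 4 does not apply)
  giving Ulneken sorrirep.
Rakaiar: *sarlirep
  sarlirep → harlirep   [debuccalisation]
  harlirep (rule 2 does not apply)
  harlirep → harlirip   [vowel merger]
  giving Rakaiar harlirip.
*sarlirep is the unique common source.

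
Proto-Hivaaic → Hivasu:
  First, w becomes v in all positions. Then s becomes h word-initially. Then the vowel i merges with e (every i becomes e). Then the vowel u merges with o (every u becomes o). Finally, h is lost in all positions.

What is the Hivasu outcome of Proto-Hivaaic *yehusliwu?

yeoslevo

Hivasu: *yehusliwu > yehuslivu > yehuslevu > yehoslevo > yeoslevo  (by unconditioned shift, vowel merger, vowel merger, h-loss)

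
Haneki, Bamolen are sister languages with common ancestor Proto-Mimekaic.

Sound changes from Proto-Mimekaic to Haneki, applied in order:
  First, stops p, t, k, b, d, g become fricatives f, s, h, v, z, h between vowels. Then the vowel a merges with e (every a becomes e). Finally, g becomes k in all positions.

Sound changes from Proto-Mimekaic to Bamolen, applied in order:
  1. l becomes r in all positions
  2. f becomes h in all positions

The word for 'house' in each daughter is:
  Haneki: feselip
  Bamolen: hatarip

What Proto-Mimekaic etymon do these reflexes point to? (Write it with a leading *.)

*fatalip

Position 3: Haneki has s, Bamolen has t. Bamolen preserves t here (none of its changes turn any other segment into t), so the proto-segment is *t.
Position 1: Haneki has f, Bamolen has h. Taking the neighbouring segments as reconstructed: Haneki f can only go back to *f; Bamolen h could go back to *f or *h — the one source consistent with every daughter is *f.
Position 2: Haneki has e, Bamolen has a. Bamolen preserves a here (none of its changes turn any other segment into a), so the proto-segment is *a.
Continuing position by position gives *fatalip; check it forward:
Haneki: start from *fatalip.
  rule 1 (intervocalic lenition): fatalip → fasalip
  rule 2 (vowel merger): fasalip → feselip
  rule 3: no change — feselip
  ⇒ Haneki feselip
Bamolen: start from *fatalip.
  rule 1 (unconditioned shift): fatalip → fatarip
  rule 2 (unconditioned shift): fatarip → hatarip
  ⇒ Bamolen hatarip
Only *fatalip yields all of Haneki feselip, Bamolen hatarip.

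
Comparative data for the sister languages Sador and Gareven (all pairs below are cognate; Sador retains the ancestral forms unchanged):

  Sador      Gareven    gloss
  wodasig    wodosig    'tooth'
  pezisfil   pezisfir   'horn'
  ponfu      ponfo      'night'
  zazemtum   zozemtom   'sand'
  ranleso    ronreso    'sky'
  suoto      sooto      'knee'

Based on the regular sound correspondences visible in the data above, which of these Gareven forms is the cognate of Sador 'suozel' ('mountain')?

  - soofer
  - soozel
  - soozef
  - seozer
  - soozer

soozer

suoto ~ sooto — Sador u corresponds to Gareven o after a consonant, before a back vowel.
pezisfil ~ pezisfir — Sador l corresponds to Gareven r word-finally.
Applying these to Sador 'suozel':
  suozel → soozel   (u→o after a consonant, before a back vowel)
  soozel → soozer   (l→r word-finally)
So the Gareven cognate is 'soozer'.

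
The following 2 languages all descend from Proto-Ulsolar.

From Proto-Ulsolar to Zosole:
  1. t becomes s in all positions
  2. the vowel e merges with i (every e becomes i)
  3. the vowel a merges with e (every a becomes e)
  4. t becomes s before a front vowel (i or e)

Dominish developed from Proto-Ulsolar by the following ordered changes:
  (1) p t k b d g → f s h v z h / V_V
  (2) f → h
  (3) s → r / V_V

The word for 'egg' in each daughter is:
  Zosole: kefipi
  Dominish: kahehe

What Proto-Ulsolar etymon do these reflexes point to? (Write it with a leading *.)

Position 3: Zosole has f, Dominish has h. Zosole preserves f here (none of its changes turn any other segment into f), so the proto-segment is *f.
Position 4: Zosole has i, Dominish has e. Dominish preserves e here (none of its changes turn any other segment into e), so the proto-segment is *e.
This points to *kafepe. Verify forward in each daughter:
Zosole: start from *kafepe.
  rule 1: no change — kafepe
  rule 2 (vowel merger): kafepe → kafipi
  rule 3 (vowel merger): kafipi → kefipi
  rule 4: no change — kefipi
  ⇒ Zosole kefipi
Dominish: start from *kafepe.
  rule 1 (intervocalic lenition): kafepe → kafefe
  rule 2 (unconditioned shift): kafefe → kahehe
  rule 3: no change — kahehe
  ⇒ Dominish kahehe
*kafepe is the unique common source.

*kafepe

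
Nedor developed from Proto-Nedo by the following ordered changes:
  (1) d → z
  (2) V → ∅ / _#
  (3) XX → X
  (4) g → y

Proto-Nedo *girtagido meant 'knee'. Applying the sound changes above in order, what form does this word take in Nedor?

yirtayiz

Nedor: *girtagido
  girtagido → girtagizo   [unconditioned shift]
  girtagizo → girtagiz   [apocope]
  girtagiz (rule 3 does not apply)
  girtagiz → yirtayiz   [unconditioned shift]
  giving Nedor yirtayiz.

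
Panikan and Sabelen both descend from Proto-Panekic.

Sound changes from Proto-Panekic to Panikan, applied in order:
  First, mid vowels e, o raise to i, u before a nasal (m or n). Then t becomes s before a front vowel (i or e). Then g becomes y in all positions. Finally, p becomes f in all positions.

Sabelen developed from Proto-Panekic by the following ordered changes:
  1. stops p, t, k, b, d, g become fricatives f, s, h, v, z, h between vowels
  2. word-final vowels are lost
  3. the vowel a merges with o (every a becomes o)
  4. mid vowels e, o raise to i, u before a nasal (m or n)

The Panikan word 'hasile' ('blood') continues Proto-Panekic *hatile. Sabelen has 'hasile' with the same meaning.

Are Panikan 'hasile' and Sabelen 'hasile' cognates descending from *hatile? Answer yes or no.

no

Derive the expected Sabelen reflex of *hatile:
Sabelen: start from *hatile.
  rule 1 (intervocalic lenition): hatile → hasile
  rule 2 (apocope): hasile → hasil
  rule 3 (vowel merger): hasil → hosil
  rule 4: no change — hosil
  ⇒ Sabelen hosil
The regular Sabelen reflex would be 'hosil', but the attested form is 'hasile'. The correspondence is irregular, so they are not cognates (the Sabelen form has a different source).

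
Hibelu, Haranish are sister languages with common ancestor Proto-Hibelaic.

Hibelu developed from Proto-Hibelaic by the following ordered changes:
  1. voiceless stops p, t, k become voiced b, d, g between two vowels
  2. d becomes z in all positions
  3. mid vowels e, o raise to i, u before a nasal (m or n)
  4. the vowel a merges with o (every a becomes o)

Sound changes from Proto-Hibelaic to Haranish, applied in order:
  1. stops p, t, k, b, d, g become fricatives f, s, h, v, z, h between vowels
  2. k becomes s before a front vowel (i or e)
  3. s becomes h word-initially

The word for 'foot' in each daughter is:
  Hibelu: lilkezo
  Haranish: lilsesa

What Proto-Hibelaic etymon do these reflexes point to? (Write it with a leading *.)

Position 4: Hibelu has k, Haranish has s. Hibelu preserves k here (none of its changes turn any other segment into k), so the proto-segment is *k.
Position 7: Hibelu has o, Haranish has a. Haranish preserves a here (none of its changes turn any other segment into a), so the proto-segment is *a.
Verify the candidate proto-form against each daughter:
Hibelu: *lilketa > lilkeda > lilkeza > lilkezo  (by intervocalic voicing, unconditioned shift, vowel merger)
Haranish: *lilketa
  lilketa → lilkesa   [intervocalic lenition]
  lilkesa → lilsesa   [palatalisation]
  lilsesa (rule 3 does not apply)
  giving Haranish lilsesa.
*lilketa is the unique common source.

*lilketa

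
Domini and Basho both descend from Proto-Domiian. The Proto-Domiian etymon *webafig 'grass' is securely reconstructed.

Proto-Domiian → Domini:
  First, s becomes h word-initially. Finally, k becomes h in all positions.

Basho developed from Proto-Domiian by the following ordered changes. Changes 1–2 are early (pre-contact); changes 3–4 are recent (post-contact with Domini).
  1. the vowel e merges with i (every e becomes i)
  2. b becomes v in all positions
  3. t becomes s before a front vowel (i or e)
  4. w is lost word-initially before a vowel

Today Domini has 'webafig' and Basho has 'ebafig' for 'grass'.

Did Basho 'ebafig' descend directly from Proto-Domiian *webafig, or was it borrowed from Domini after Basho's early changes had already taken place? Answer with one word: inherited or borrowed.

If inherited, *webafig would pass through all of Basho's changes:
Basho: *webafig > wibafig > wivafig > ivafig  (by vowel merger, unconditioned shift, glide loss)
If borrowed from Domini 'webafig' after the early changes, it would undergo only the recent ones:
  rule 3 (palatalisation): no change (webafig)
  rule 4 (glide loss): webafig → ebafig
  ⇒ as a loan: ebafig
Basho 'ebafig' matches the loan outcome 'ebafig', not the inherited 'ivafig' — it skipped the early Basho changes, so it was borrowed from Domini.

borrowed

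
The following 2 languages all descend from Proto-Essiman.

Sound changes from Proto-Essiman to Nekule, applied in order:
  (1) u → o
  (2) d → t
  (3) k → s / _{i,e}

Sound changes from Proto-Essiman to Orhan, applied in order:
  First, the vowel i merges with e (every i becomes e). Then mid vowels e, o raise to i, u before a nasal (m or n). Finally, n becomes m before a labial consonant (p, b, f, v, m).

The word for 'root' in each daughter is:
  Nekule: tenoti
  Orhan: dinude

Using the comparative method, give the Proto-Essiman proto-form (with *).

*denudi

Position 2: Nekule has e, Orhan has i. Nekule preserves e here (none of its changes turn any other segment into e), so the proto-segment is *e.
Position 4: Nekule has o, Orhan has u. Taking the neighbouring segments as reconstructed: Nekule o could go back to *o or *u; Orhan u can only go back to *u — the one source consistent with every daughter is *u.
This points to *denudi. Verify forward in each daughter:
Nekule: start from *denudi.
  rule 1 (vowel merger): denudi → denodi
  rule 2 (unconditioned shift): denodi → tenoti
  rule 3: no change — tenoti
  ⇒ Nekule tenoti
Orhan: *denudi
  denudi → denude   [vowel merger]
  denude → dinude   [pre-nasal raising]
  dinude (rule 3 does not apply)
  giving Orhan dinude.
No other proto-form is consistent with every reflex, so the reconstruction is *denudi.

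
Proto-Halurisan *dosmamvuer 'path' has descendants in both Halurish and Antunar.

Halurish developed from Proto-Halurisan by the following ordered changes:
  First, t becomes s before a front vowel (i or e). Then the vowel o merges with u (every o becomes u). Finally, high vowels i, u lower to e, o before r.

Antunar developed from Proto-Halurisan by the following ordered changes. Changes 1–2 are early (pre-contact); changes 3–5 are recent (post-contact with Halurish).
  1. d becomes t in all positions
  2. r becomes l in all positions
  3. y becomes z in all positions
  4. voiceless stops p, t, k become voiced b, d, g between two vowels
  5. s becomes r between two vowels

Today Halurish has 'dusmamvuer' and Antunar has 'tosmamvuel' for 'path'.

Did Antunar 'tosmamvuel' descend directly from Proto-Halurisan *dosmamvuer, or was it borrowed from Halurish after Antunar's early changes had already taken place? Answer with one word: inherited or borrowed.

inherited

If inherited, *dosmamvuer would pass through all of Antunar's changes:
Antunar: *dosmamvuer
  dosmamvuer → tosmamvuer   [unconditioned shift]
  tosmamvuer → tosmamvuel   [unconditioned shift]
  tosmamvuel (rule 3 does not apply)
  tosmamvuel (rule 4 does not apply)
  tosmamvuel (rule 5 does not apply)
  giving Antunar tosmamvuel.
If borrowed from Halurish 'dusmamvuer' after the early changes, it would undergo only the recent ones:
  rule 3 (unconditioned shift): no change (dusmamvuer)
  rule 4 (intervocalic voicing): no change (dusmamvuer)
  rule 5 (rhotacism): no change (dusmamvuer)
  ⇒ as a loan: dusmamvuer
Antunar 'tosmamvuel' matches the inherited outcome exactly, so it is an inherited cognate, not a loan.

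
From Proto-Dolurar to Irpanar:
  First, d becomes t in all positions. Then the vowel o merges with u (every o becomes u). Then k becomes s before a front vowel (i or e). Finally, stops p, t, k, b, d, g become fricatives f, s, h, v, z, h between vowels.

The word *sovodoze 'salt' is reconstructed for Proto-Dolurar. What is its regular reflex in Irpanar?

Irpanar: *sovodoze > sovotoze > suvutuze > suvusuze  (by unconditioned shift, vowel merger, intervocalic lenition)

suvusuze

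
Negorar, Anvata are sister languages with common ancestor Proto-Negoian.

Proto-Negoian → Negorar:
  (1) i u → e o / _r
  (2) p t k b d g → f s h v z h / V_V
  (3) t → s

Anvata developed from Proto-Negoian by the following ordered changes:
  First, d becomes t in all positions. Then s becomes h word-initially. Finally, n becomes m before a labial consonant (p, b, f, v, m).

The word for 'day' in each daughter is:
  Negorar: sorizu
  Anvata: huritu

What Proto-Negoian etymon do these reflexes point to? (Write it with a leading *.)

*suridu

Position 2: Negorar has o, Anvata has u. Anvata preserves u here (none of its changes turn any other segment into u), so the proto-segment is *u.
Position 1: Negorar has s, Anvata has h. Taking the neighbouring segments as reconstructed: Negorar s could go back to *t or *s; Anvata h could go back to *s or *h — the one source consistent with every daughter is *s.
Position 5: Negorar has z, Anvata has t. Taking the neighbouring segments as reconstructed: Negorar z could go back to *d or *z; Anvata t could go back to *t or *d — the one source consistent with every daughter is *d.
This points to *suridu. Verify forward in each daughter:
Negorar: *suridu
  suridu → soridu   [pre-rhotic lowering]
  soridu → sorizu   [intervocalic lenition]
  sorizu (rule 3 does not apply)
  giving Negorar sorizu.
Anvata: start from *suridu.
  rule 1 (unconditioned shift): suridu → suritu
  rule 2 (debuccalisation): suritu → huritu
  rule 3: no change — huritu
  ⇒ Anvata huritu
*suridu is the unique common source.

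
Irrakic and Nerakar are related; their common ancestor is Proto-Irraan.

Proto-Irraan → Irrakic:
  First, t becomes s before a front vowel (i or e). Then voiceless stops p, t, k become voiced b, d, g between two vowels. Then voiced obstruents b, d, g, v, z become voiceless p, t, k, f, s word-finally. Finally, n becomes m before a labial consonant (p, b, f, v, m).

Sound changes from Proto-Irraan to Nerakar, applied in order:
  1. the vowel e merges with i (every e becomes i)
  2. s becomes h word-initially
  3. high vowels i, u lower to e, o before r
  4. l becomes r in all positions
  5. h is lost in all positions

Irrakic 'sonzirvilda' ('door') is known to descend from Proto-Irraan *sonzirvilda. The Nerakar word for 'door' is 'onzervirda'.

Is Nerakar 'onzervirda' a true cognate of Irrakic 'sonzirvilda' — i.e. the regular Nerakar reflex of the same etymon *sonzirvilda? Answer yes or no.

yes

Derive the expected Nerakar reflex of *sonzirvilda:
Nerakar: start from *sonzirvilda.
  rule 1: no change — sonzirvilda
  rule 2 (debuccalisation): sonzirvilda → honzirvilda
  rule 3 (pre-rhotic lowering): honzirvilda → honzervilda
  rule 4 (unconditioned shift): honzervilda → honzervirda
  rule 5 (h-loss): honzervirda → onzervirda
  ⇒ Nerakar onzervirda
Nerakar 'onzervirda' matches the regular reflex exactly, so the pair is cognate.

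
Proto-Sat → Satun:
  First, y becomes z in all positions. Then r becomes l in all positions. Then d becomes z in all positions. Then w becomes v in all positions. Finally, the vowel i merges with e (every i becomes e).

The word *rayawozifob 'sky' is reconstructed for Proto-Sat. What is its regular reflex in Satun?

lazavozefob

Satun: *rayawozifob > razawozifob > lazawozifob > lazavozifob > lazavozefob  (by unconditioned shift, unconditioned shift, unconditioned shift, vowel merger)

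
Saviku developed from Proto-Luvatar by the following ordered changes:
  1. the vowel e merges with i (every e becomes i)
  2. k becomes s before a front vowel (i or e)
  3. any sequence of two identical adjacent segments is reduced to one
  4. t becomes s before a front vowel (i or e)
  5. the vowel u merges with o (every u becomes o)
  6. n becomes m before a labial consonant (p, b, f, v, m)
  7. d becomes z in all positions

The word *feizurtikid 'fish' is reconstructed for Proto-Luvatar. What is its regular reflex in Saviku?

Saviku: *feizurtikid
  feizurtikid → fiizurtikid   [vowel merger]
  fiizurtikid → fiizurtisid   [palatalisation]
  fiizurtisid → fizurtisid   [degemination]
  fizurtisid → fizursisid   [palatalisation]
  fizursisid → fizorsisid   [vowel merger]
  fizorsisid (rule 6 does not apply)
  fizorsisid → fizorsisiz   [unconditioned shift]
  giving Saviku fizorsisiz.

fizorsisiz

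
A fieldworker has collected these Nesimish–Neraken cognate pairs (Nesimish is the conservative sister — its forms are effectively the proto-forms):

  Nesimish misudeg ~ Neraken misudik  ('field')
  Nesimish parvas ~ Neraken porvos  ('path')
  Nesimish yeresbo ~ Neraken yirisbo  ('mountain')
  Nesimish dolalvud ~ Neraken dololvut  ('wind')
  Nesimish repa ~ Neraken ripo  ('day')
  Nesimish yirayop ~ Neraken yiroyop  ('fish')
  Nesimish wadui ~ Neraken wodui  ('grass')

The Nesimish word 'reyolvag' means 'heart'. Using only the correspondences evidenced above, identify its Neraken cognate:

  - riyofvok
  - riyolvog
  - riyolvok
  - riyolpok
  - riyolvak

riyolvok

misudeg ~ misudik, yeresbo ~ yirisbo — Nesimish e corresponds to Neraken i after a consonant, before a consonant other than r, m, n, p, b, f, v.
parvas ~ porvos, dolalvud ~ dololvut — Nesimish a corresponds to Neraken o after a consonant, before a consonant other than r, m, n, p, b, f, v.
misudeg ~ misudik — Nesimish g corresponds to Neraken k word-finally.
Applying these to Nesimish 'reyolvag':
  reyolvag → riyolvag   (e→i after a consonant, before a consonant other than r, m, n, p, b, f, v)
  riyolvag → riyolvog   (a→o after a consonant, before a consonant other than r, m, n, p, b, f, v)
  riyolvog → riyolvok   (g→k word-finally)
So the Neraken cognate is 'riyolvok'.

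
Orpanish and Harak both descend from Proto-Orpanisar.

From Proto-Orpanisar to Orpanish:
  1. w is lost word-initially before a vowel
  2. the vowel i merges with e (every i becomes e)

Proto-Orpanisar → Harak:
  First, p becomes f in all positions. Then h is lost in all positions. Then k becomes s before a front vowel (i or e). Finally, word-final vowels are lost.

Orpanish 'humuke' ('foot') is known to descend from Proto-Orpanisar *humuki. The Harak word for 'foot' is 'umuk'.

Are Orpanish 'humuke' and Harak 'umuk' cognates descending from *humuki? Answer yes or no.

Derive the expected Harak reflex of *humuki:
Harak: *humuki > umuki > umusi > umus  (by h-loss, palatalisation, apocope)
The regular Harak reflex would be 'umus', but the attested form is 'umuk'. The correspondence is irregular, so they are not cognates (the Harak form has a different source).

no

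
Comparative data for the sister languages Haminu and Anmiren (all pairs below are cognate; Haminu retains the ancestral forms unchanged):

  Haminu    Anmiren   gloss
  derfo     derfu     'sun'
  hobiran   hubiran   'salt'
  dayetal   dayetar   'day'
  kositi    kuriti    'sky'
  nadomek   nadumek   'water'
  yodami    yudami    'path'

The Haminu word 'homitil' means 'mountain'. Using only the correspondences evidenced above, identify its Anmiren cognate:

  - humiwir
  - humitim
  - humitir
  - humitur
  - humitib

nadomek ~ nadumek — Haminu o corresponds to Anmiren u after a consonant, before a nasal.
dayetal ~ dayetar — Haminu l corresponds to Anmiren r word-finally.
Applying these to Haminu 'homitil':
  homitil → humitil   (o→u after a consonant, before a nasal)
  humitil → humitir   (l→r word-finally)
So the Anmiren cognate is 'humitir'.

humitir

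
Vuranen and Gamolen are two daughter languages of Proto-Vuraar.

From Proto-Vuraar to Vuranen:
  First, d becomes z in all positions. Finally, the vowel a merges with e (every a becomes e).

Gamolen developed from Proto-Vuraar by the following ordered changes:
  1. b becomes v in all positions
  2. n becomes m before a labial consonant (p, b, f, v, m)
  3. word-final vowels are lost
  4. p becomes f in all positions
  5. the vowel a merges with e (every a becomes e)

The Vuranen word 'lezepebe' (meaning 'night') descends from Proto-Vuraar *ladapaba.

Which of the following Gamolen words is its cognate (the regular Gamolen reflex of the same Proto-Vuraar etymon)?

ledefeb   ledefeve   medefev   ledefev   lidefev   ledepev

ledefev

Gamolen: *ladapaba
  ladapaba → ladapava   [unconditioned shift]
  ladapava (rule 2 does not apply)
  ladapava → ladapav   [apocope]
  ladapav → ladafav   [unconditioned shift]
  ladafav → ledefev   [vowel merger]
  giving Gamolen ledefev.
Among the options, 'ledefev' alone shows every Gamolen change applied in order.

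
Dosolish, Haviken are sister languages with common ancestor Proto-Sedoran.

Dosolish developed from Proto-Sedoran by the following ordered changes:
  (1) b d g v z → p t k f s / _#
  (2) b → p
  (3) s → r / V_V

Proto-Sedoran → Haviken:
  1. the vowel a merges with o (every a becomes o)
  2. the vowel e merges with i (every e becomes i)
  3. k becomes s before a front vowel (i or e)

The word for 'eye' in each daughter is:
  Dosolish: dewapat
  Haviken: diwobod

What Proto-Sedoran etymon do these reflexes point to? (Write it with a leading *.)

*dewabad

Position 4: Dosolish has a, Haviken has o. Dosolish preserves a here (none of its changes turn any other segment into a), so the proto-segment is *a.
Position 6: Dosolish has a, Haviken has o. Dosolish preserves a here (none of its changes turn any other segment into a), so the proto-segment is *a.
Continuing position by position gives *dewabad; check it forward:
Dosolish: start from *dewabad.
  rule 1 (final devoicing): dewabad → dewabat
  rule 2 (unconditioned shift): dewabat → dewapat
  rule 3: no change — dewapat
  ⇒ Dosolish dewapat
Haviken: start from *dewabad.
  rule 1 (vowel merger): dewabad → dewobod
  rule 2 (vowel merger): dewobod → diwobod
  rule 3: no change — diwobod
  ⇒ Haviken diwobod
Only *dewabad yields all of Dosolish dewapat, Haviken diwobod.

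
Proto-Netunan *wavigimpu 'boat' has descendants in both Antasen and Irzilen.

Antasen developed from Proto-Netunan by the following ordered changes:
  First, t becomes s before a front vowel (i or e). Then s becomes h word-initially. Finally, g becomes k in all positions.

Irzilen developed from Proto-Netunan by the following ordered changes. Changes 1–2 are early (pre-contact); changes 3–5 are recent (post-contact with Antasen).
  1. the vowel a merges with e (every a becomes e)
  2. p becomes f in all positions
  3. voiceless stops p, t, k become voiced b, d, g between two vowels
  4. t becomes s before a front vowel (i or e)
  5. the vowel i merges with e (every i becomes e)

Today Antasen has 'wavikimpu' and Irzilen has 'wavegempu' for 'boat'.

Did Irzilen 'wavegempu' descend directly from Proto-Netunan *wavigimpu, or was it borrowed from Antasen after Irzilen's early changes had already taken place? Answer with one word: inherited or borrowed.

If inherited, *wavigimpu would pass through all of Irzilen's changes:
Irzilen: *wavigimpu
  wavigimpu → wevigimpu   [vowel merger]
  wevigimpu → wevigimfu   [unconditioned shift]
  wevigimfu (rule 3 does not apply)
  wevigimfu (rule 4 does not apply)
  wevigimfu → wevegemfu   [vowel merger]
  giving Irzilen wevegemfu.
If borrowed from Antasen 'wavikimpu' after the early changes, it would undergo only the recent ones:
  rule 3 (intervocalic voicing): wavikimpu → wavigimpu
  rule 4 (palatalisation): no change (wavigimpu)
  rule 5 (vowel merger): wavigimpu → wavegempu
  ⇒ as a loan: wavegempu
Irzilen 'wavegempu' matches the loan outcome 'wavegempu', not the inherited 'wevegemfu' — it skipped the early Irzilen changes, so it was borrowed from Antasen.

borrowed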